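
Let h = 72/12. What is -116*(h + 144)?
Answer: -17400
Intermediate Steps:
h = 6 (h = 72*(1/12) = 6)
-116*(h + 144) = -116*(6 + 144) = -116*150 = -17400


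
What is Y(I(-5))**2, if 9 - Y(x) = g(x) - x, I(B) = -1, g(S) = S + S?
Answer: 100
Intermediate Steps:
g(S) = 2*S
Y(x) = 9 - x (Y(x) = 9 - (2*x - x) = 9 - x)
Y(I(-5))**2 = (9 - 1*(-1))**2 = (9 + 1)**2 = 10**2 = 100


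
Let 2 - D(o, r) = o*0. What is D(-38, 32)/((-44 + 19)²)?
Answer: 2/625 ≈ 0.0032000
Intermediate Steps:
D(o, r) = 2 (D(o, r) = 2 - o*0 = 2 - 1*0 = 2 + 0 = 2)
D(-38, 32)/((-44 + 19)²) = 2/((-44 + 19)²) = 2/((-25)²) = 2/625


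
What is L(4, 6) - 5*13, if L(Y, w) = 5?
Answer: -60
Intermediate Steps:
L(4, 6) - 5*13 = 5 - 5*13 = 5 - 65 = -60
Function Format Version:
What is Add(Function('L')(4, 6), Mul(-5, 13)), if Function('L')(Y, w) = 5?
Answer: -60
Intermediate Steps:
Add(Function('L')(4, 6), Mul(-5, 13)) = Add(5, Mul(-5, 13)) = Add(5, -65) = -60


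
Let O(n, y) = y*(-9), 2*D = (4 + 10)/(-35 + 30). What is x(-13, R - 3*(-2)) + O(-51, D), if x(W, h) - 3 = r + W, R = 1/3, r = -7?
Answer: -22/5 ≈ -4.4000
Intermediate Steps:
D = -7/5 (D = ((4 + 10)/(-35 + 30))/2 = (14/(-5))/2 = (14*(-1/5))/2 = (1/2)*(-14/5) = -7/5 ≈ -1.4000)
R = 1/3 ≈ 0.33333
O(n, y) = -9*y
x(W, h) = -4 + W (x(W, h) = 3 + (-7 + W) = -4 + W)
x(-13, R - 3*(-2)) + O(-51, D) = (-4 - 13) - 9*(-7/5) = -17 + 63/5 = -22/5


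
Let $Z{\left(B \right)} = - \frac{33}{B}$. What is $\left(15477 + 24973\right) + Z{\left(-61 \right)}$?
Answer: $\frac{2467483}{61} \approx 40451.0$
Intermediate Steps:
$\left(15477 + 24973\right) + Z{\left(-61 \right)} = \left(15477 + 24973\right) - \frac{33}{-61} = 40450 - - \frac{33}{61} = 40450 + \frac{33}{61} = \frac{2467483}{61}$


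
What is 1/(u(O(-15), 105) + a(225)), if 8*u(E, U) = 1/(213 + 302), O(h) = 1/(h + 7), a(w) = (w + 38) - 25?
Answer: 4120/980561 ≈ 0.0042017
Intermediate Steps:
a(w) = 13 + w (a(w) = (38 + w) - 25 = 13 + w)
O(h) = 1/(7 + h)
u(E, U) = 1/4120 (u(E, U) = 1/(8*(213 + 302)) = (⅛)/515 = (⅛)*(1/515) = 1/4120)
1/(u(O(-15), 105) + a(225)) = 1/(1/4120 + (13 + 225)) = 1/(1/4120 + 238) = 1/(980561/4120) = 4120/980561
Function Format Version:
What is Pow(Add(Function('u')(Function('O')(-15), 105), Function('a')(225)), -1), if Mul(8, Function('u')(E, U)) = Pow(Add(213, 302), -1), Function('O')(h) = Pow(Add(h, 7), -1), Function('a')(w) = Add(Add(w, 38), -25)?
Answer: Rational(4120, 980561) ≈ 0.0042017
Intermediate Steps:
Function('a')(w) = Add(13, w) (Function('a')(w) = Add(Add(38, w), -25) = Add(13, w))
Function('O')(h) = Pow(Add(7, h), -1)
Function('u')(E, U) = Rational(1, 4120) (Function('u')(E, U) = Mul(Rational(1, 8), Pow(Add(213, 302), -1)) = Mul(Rational(1, 8), Pow(515, -1)) = Mul(Rational(1, 8), Rational(1, 515)) = Rational(1, 4120))
Pow(Add(Function('u')(Function('O')(-15), 105), Function('a')(225)), -1) = Pow(Add(Rational(1, 4120), Add(13, 225)), -1) = Pow(Add(Rational(1, 4120), 238), -1) = Pow(Rational(980561, 4120), -1) = Rational(4120, 980561)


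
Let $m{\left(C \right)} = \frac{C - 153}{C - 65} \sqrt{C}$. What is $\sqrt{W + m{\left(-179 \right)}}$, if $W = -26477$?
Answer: $\frac{\sqrt{-98520917 + 5063 i \sqrt{179}}}{61} \approx 0.055938 + 162.72 i$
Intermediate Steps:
$m{\left(C \right)} = \frac{\sqrt{C} \left(-153 + C\right)}{-65 + C}$ ($m{\left(C \right)} = \frac{-153 + C}{C - 65} \sqrt{C} = \frac{-153 + C}{-65 + C} \sqrt{C} = \frac{\sqrt{C} \left(-153 + C\right)}{-65 + C}$)
$\sqrt{W + m{\left(-179 \right)}} = \sqrt{-26477 + \frac{\sqrt{-179} \left(-153 - 179\right)}{-65 - 179}} = \sqrt{-26477 + i \sqrt{179} \frac{1}{-244} \left(-332\right)} = \sqrt{-26477 + i \sqrt{179} \left(- \frac{1}{244}\right) \left(-332\right)} = \sqrt{-26477 + \frac{83 i \sqrt{179}}{61}}$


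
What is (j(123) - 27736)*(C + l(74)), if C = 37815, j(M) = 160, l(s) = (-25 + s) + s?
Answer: -1046178288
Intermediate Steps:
l(s) = -25 + 2*s
(j(123) - 27736)*(C + l(74)) = (160 - 27736)*(37815 + (-25 + 2*74)) = -27576*(37815 + (-25 + 148)) = -27576*(37815 + 123) = -27576*37938 = -1046178288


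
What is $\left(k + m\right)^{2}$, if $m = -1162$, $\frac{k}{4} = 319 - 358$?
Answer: $1737124$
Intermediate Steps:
$k = -156$ ($k = 4 \left(319 - 358\right) = 4 \left(-39\right) = -156$)
$\left(k + m\right)^{2} = \left(-156 - 1162\right)^{2} = \left(-1318\right)^{2} = 1737124$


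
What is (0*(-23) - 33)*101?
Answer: -3333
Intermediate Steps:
(0*(-23) - 33)*101 = (0 - 33)*101 = -33*101 = -3333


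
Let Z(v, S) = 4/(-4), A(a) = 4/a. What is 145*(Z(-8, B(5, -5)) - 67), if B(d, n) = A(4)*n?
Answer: -9860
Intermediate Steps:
B(d, n) = n (B(d, n) = (4/4)*n = (4*(¼))*n = 1*n = n)
Z(v, S) = -1 (Z(v, S) = 4*(-¼) = -1)
145*(Z(-8, B(5, -5)) - 67) = 145*(-1 - 67) = 145*(-68) = -9860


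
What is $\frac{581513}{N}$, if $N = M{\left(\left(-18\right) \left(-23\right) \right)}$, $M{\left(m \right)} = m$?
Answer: $\frac{581513}{414} \approx 1404.6$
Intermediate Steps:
$N = 414$ ($N = \left(-18\right) \left(-23\right) = 414$)
$\frac{581513}{N} = \frac{581513}{414}$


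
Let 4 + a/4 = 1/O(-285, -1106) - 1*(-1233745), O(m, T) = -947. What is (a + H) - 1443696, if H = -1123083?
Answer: 2242671191/947 ≈ 2.3682e+6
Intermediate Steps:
a = 4673410904/947 (a = -16 + 4*(1/(-947) - 1*(-1233745)) = -16 + 4*(-1/947 + 1233745) = -16 + 4*(1168356514/947) = -16 + 4673426056/947 = 4673410904/947 ≈ 4.9350e+6)
(a + H) - 1443696 = (4673410904/947 - 1123083) - 1443696 = 3609851303/947 - 1443696 = 2242671191/947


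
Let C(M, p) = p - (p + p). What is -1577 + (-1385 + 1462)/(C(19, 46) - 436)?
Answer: -760191/482 ≈ -1577.2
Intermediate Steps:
C(M, p) = -p (C(M, p) = p - 2*p = -p)
-1577 + (-1385 + 1462)/(C(19, 46) - 436) = -1577 + (-1385 + 1462)/(-1*46 - 436) = -1577 + 77/(-46 - 436) = -1577 + 77/(-482) = -1577 + 77*(-1/482) = -1577 - 77/482 = -760191/482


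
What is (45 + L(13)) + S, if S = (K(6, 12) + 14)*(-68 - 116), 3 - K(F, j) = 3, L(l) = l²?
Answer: -2362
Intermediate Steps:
K(F, j) = 0 (K(F, j) = 3 - 1*3 = 3 - 3 = 0)
S = -2576 (S = (0 + 14)*(-68 - 116) = 14*(-184) = -2576)
(45 + L(13)) + S = (45 + 13²) - 2576 = (45 + 169) - 2576 = 214 - 2576 = -2362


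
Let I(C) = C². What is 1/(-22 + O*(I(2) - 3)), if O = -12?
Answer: -1/34 ≈ -0.029412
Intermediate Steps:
1/(-22 + O*(I(2) - 3)) = 1/(-22 - 12*(2² - 3)) = 1/(-22 - 12*(4 - 3)) = 1/(-22 - 12*1) = 1/(-22 - 12) = 1/(-34) = -1/34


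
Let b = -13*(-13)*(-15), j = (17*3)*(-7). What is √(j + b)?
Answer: 2*I*√723 ≈ 53.777*I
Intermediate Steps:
j = -357 (j = 51*(-7) = -357)
b = -2535 (b = 169*(-15) = -2535)
√(j + b) = √(-357 - 2535) = √(-2892) = 2*I*√723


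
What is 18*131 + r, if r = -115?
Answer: 2243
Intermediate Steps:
18*131 + r = 18*131 - 115 = 2358 - 115 = 2243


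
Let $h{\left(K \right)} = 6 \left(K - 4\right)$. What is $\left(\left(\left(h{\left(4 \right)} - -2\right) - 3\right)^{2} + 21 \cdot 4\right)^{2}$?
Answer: $7225$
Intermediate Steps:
$h{\left(K \right)} = -24 + 6 K$ ($h{\left(K \right)} = 6 \left(-4 + K\right) = -24 + 6 K$)
$\left(\left(\left(h{\left(4 \right)} - -2\right) - 3\right)^{2} + 21 \cdot 4\right)^{2} = \left(\left(\left(\left(-24 + 6 \cdot 4\right) - -2\right) - 3\right)^{2} + 21 \cdot 4\right)^{2} = \left(\left(\left(\left(-24 + 24\right) + 2\right) - 3\right)^{2} + 84\right)^{2} = \left(\left(\left(0 + 2\right) - 3\right)^{2} + 84\right)^{2} = \left(\left(2 - 3\right)^{2} + 84\right)^{2} = \left(\left(-1\right)^{2} + 84\right)^{2} = \left(1 + 84\right)^{2} = 85^{2} = 7225$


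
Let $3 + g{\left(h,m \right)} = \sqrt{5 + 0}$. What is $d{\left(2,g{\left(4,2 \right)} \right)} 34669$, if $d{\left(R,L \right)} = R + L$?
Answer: $-34669 + 34669 \sqrt{5} \approx 42853.0$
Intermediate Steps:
$g{\left(h,m \right)} = -3 + \sqrt{5}$ ($g{\left(h,m \right)} = -3 + \sqrt{5 + 0} = -3 + \sqrt{5}$)
$d{\left(R,L \right)} = L + R$
$d{\left(2,g{\left(4,2 \right)} \right)} 34669 = \left(\left(-3 + \sqrt{5}\right) + 2\right) 34669 = \left(-1 + \sqrt{5}\right) 34669 = -34669 + 34669 \sqrt{5}$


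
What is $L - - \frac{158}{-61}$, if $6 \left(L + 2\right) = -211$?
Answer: $- \frac{14551}{366} \approx -39.757$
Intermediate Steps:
$L = - \frac{223}{6}$ ($L = -2 + \frac{1}{6} \left(-211\right) = -2 - \frac{211}{6} = - \frac{223}{6} \approx -37.167$)
$L - - \frac{158}{-61} = - \frac{223}{6} - - \frac{158}{-61} = - \frac{223}{6} - \left(-158\right) \left(- \frac{1}{61}\right) = - \frac{223}{6} - \frac{158}{61} = - \frac{14551}{366}$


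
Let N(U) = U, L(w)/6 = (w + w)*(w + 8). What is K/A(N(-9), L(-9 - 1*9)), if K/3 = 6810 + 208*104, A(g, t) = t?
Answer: 14221/360 ≈ 39.503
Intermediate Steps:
L(w) = 12*w*(8 + w) (L(w) = 6*((w + w)*(w + 8)) = 6*((2*w)*(8 + w)) = 6*(2*w*(8 + w)) = 12*w*(8 + w))
K = 85326 (K = 3*(6810 + 208*104) = 3*(6810 + 21632) = 3*28442 = 85326)
K/A(N(-9), L(-9 - 1*9)) = 85326/((12*(-9 - 1*9)*(8 + (-9 - 1*9)))) = 85326/((12*(-9 - 9)*(8 + (-9 - 9)))) = 85326/((12*(-18)*(8 - 18))) = 85326/((12*(-18)*(-10))) = 85326/2160 = 85326*(1/2160) = 14221/360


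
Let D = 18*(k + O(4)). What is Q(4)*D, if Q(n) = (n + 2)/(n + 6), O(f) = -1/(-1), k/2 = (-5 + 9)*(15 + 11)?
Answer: 11286/5 ≈ 2257.2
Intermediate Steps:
k = 208 (k = 2*((-5 + 9)*(15 + 11)) = 2*(4*26) = 2*104 = 208)
O(f) = 1 (O(f) = -1*(-1) = 1)
D = 3762 (D = 18*(208 + 1) = 18*209 = 3762)
Q(n) = (2 + n)/(6 + n)
Q(4)*D = ((2 + 4)/(6 + 4))*3762 = (6/10)*3762 = ((⅒)*6)*3762 = (⅗)*3762 = 11286/5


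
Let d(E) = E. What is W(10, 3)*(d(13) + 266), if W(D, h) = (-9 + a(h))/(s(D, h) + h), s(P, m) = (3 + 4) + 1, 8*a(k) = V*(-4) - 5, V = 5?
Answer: -27063/88 ≈ -307.53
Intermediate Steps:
a(k) = -25/8 (a(k) = (5*(-4) - 5)/8 = (-20 - 5)/8 = (⅛)*(-25) = -25/8)
s(P, m) = 8 (s(P, m) = 7 + 1 = 8)
W(D, h) = -97/(8*(8 + h)) (W(D, h) = (-9 - 25/8)/(8 + h) = -97/(8*(8 + h)))
W(10, 3)*(d(13) + 266) = (-97/(64 + 8*3))*(13 + 266) = -97/(64 + 24)*279 = -97/88*279 = -27063/88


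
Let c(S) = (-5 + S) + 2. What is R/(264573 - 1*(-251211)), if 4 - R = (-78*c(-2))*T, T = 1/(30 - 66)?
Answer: 89/3094704 ≈ 2.8759e-5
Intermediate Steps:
c(S) = -3 + S
T = -1/36 (T = 1/(-36) = -1/36 ≈ -0.027778)
R = 89/6 (R = 4 - (-78*(-3 - 2))*(-1)/36 = 4 - (-78*(-5))*(-1)/36 = 4 - 390*(-1)/36 = 4 - 1*(-65/6) = 4 + 65/6 = 89/6 ≈ 14.833)
R/(264573 - 1*(-251211)) = 89/(6*(264573 - 1*(-251211))) = 89/(6*(264573 + 251211)) = (89/6)/515784 = (89/6)*(1/515784) = 89/3094704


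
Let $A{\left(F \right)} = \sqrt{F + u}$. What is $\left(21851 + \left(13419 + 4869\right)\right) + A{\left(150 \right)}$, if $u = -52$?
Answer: $40139 + 7 \sqrt{2} \approx 40149.0$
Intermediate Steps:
$A{\left(F \right)} = \sqrt{-52 + F}$ ($A{\left(F \right)} = \sqrt{F - 52} = \sqrt{-52 + F}$)
$\left(21851 + \left(13419 + 4869\right)\right) + A{\left(150 \right)} = \left(21851 + \left(13419 + 4869\right)\right) + \sqrt{-52 + 150} = \left(21851 + 18288\right) + \sqrt{98} = 40139 + 7 \sqrt{2}$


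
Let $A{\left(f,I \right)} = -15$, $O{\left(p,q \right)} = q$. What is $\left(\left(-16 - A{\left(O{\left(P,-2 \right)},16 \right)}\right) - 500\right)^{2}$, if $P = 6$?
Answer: $251001$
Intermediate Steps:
$\left(\left(-16 - A{\left(O{\left(P,-2 \right)},16 \right)}\right) - 500\right)^{2} = \left(\left(-16 - -15\right) - 500\right)^{2} = \left(\left(-16 + 15\right) - 500\right)^{2} = \left(-1 - 500\right)^{2} = \left(-501\right)^{2} = 251001$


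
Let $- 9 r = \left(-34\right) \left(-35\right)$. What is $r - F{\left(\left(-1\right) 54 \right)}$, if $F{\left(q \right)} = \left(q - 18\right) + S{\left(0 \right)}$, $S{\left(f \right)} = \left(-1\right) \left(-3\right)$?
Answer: $- \frac{569}{9} \approx -63.222$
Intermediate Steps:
$S{\left(f \right)} = 3$
$F{\left(q \right)} = -15 + q$ ($F{\left(q \right)} = \left(q - 18\right) + 3 = \left(-18 + q\right) + 3 = -15 + q$)
$r = - \frac{1190}{9}$ ($r = - \frac{\left(-34\right) \left(-35\right)}{9} = \left(- \frac{1}{9}\right) 1190 = - \frac{1190}{9} \approx -132.22$)
$r - F{\left(\left(-1\right) 54 \right)} = - \frac{1190}{9} - \left(-15 - 54\right) = - \frac{1190}{9} - -69 = - \frac{1190}{9} + 69 = - \frac{569}{9}$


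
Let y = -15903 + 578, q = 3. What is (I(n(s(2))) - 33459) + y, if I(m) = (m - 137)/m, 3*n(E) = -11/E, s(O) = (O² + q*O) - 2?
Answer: -533325/11 ≈ -48484.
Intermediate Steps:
s(O) = -2 + O² + 3*O (s(O) = (O² + 3*O) - 2 = -2 + O² + 3*O)
n(E) = -11/(3*E) (n(E) = (-11/E)/3 = -11/(3*E))
y = -15325
I(m) = (-137 + m)/m
(I(n(s(2))) - 33459) + y = ((-137 - 11/(3*(-2 + 2² + 3*2)))/((-11/(3*(-2 + 2² + 3*2)))) - 33459) - 15325 = ((-137 - 11/(3*(-2 + 4 + 6)))/((-11/(3*(-2 + 4 + 6)))) - 33459) - 15325 = ((-137 - 11/3/8)/((-11/3/8)) - 33459) - 15325 = ((-137 - 11/3*⅛)/((-11/3*⅛)) - 33459) - 15325 = ((-137 - 11/24)/(-11/24) - 33459) - 15325 = (-24/11*(-3299/24) - 33459) - 15325 = (3299/11 - 33459) - 15325 = -364750/11 - 15325 = -533325/11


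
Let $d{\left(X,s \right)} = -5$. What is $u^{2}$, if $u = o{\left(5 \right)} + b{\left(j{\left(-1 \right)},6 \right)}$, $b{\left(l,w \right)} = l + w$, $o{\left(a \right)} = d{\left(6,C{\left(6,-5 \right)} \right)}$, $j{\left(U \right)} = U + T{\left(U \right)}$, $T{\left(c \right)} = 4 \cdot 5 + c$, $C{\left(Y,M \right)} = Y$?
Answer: $361$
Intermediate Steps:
$T{\left(c \right)} = 20 + c$
$j{\left(U \right)} = 20 + 2 U$ ($j{\left(U \right)} = U + \left(20 + U\right) = 20 + 2 U$)
$o{\left(a \right)} = -5$
$u = 19$ ($u = -5 + \left(\left(20 + 2 \left(-1\right)\right) + 6\right) = -5 + \left(\left(20 - 2\right) + 6\right) = -5 + \left(18 + 6\right) = -5 + 24 = 19$)
$u^{2} = 19^{2} = 361$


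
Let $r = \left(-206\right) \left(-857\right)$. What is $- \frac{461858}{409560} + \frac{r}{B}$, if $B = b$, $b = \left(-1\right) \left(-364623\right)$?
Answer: $- \frac{16016584669}{24889165980} \approx -0.64352$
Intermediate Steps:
$r = 176542$
$b = 364623$
$B = 364623$
$- \frac{461858}{409560} + \frac{r}{B} = - \frac{461858}{409560} + \frac{176542}{364623} = \left(-461858\right) \frac{1}{409560} + 176542 \cdot \frac{1}{364623} = - \frac{230929}{204780} + \frac{176542}{364623} = - \frac{16016584669}{24889165980}$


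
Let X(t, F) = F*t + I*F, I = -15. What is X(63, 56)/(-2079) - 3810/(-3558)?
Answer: -13039/58707 ≈ -0.22210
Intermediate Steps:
X(t, F) = -15*F + F*t (X(t, F) = F*t - 15*F = -15*F + F*t)
X(63, 56)/(-2079) - 3810/(-3558) = (56*(-15 + 63))/(-2079) - 3810/(-3558) = (56*48)*(-1/2079) - 3810*(-1/3558) = 2688*(-1/2079) + 635/593 = -128/99 + 635/593 = -13039/58707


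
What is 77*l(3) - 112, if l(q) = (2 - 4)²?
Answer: 196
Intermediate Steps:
l(q) = 4 (l(q) = (-2)² = 4)
77*l(3) - 112 = 77*4 - 112 = 308 - 112 = 196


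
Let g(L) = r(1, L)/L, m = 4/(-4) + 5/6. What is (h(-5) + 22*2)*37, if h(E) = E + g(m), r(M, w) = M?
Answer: 1221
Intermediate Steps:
m = -⅙ (m = 4*(-¼) + 5*(⅙) = -1 + ⅚ = -⅙ ≈ -0.16667)
g(L) = 1/L
h(E) = -6 + E (h(E) = E + 1/(-⅙) = E - 6 = -6 + E)
(h(-5) + 22*2)*37 = ((-6 - 5) + 22*2)*37 = (-11 + 44)*37 = 33*37 = 1221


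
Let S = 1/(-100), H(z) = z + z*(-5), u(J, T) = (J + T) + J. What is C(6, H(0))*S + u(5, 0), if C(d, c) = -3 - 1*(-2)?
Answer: 1001/100 ≈ 10.010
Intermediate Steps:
u(J, T) = T + 2*J
H(z) = -4*z (H(z) = z - 5*z = -4*z)
S = -1/100 ≈ -0.010000
C(d, c) = -1 (C(d, c) = -3 + 2 = -1)
C(6, H(0))*S + u(5, 0) = -1*(-1/100) + (0 + 2*5) = 1/100 + (0 + 10) = 1/100 + 10 = 1001/100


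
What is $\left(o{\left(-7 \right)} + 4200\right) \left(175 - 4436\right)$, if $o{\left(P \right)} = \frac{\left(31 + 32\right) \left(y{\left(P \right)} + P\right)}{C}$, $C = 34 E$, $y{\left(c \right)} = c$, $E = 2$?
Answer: $- \frac{606591699}{34} \approx -1.7841 \cdot 10^{7}$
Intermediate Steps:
$C = 68$ ($C = 34 \cdot 2 = 68$)
$o{\left(P \right)} = \frac{63 P}{34}$ ($o{\left(P \right)} = \frac{\left(31 + 32\right) \left(P + P\right)}{68} = 63 \cdot 2 P \frac{1}{68} = 126 P \frac{1}{68} = \frac{63 P}{34}$)
$\left(o{\left(-7 \right)} + 4200\right) \left(175 - 4436\right) = \left(\frac{63}{34} \left(-7\right) + 4200\right) \left(175 - 4436\right) = \left(- \frac{441}{34} + 4200\right) \left(-4261\right) = \frac{142359}{34} \left(-4261\right) = - \frac{606591699}{34}$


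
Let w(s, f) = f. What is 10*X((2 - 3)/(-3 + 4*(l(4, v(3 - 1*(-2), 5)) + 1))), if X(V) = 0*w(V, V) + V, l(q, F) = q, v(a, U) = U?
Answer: -10/17 ≈ -0.58823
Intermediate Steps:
X(V) = V (X(V) = 0*V + V = 0 + V = V)
10*X((2 - 3)/(-3 + 4*(l(4, v(3 - 1*(-2), 5)) + 1))) = 10*((2 - 3)/(-3 + 4*(4 + 1))) = 10*(-1/(-3 + 4*5)) = 10*(-1/(-3 + 20)) = 10*(-1/17) = -10/17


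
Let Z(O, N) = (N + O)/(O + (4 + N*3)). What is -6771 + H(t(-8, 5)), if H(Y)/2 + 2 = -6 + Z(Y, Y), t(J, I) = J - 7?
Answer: -95003/14 ≈ -6785.9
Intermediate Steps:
t(J, I) = -7 + J
Z(O, N) = (N + O)/(4 + O + 3*N) (Z(O, N) = (N + O)/(O + (4 + 3*N)) = (N + O)/(4 + O + 3*N))
H(Y) = -16 + 4*Y/(4 + 4*Y) (H(Y) = -4 + 2*(-6 + (Y + Y)/(4 + Y + 3*Y)) = -4 + 2*(-6 + (2*Y)/(4 + 4*Y)) = -4 + 2*(-6 + 2*Y/(4 + 4*Y)) = -4 + (-12 + 4*Y/(4 + 4*Y)) = -16 + 4*Y/(4 + 4*Y))
-6771 + H(t(-8, 5)) = -6771 + (-16 - 15*(-7 - 8))/(1 + (-7 - 8)) = -6771 + (-16 - 15*(-15))/(1 - 15) = -6771 + (-16 + 225)/(-14) = -6771 - 1/14*209 = -6771 - 209/14 = -95003/14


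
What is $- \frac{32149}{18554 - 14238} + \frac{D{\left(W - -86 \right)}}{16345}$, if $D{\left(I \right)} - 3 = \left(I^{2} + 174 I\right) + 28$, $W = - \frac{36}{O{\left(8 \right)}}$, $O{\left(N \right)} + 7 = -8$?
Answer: $- \frac{817744197}{135663500} \approx -6.0277$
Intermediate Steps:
$O{\left(N \right)} = -15$ ($O{\left(N \right)} = -7 - 8 = -15$)
$W = \frac{12}{5}$ ($W = - \frac{36}{-15} = \left(-36\right) \left(- \frac{1}{15}\right) = \frac{12}{5} \approx 2.4$)
$D{\left(I \right)} = 31 + I^{2} + 174 I$ ($D{\left(I \right)} = 3 + \left(\left(I^{2} + 174 I\right) + 28\right) = 3 + \left(28 + I^{2} + 174 I\right) = 31 + I^{2} + 174 I$)
$- \frac{32149}{18554 - 14238} + \frac{D{\left(W - -86 \right)}}{16345} = - \frac{32149}{18554 - 14238} + \frac{31 + \left(\frac{12}{5} - -86\right)^{2} + 174 \left(\frac{12}{5} - -86\right)}{16345} = - \frac{32149}{4316} + \left(31 + \left(\frac{12}{5} + 86\right)^{2} + 174 \left(\frac{12}{5} + 86\right)\right) \frac{1}{16345} = \left(-32149\right) \frac{1}{4316} + \left(31 + \left(\frac{442}{5}\right)^{2} + 174 \cdot \frac{442}{5}\right) \frac{1}{16345} = - \frac{2473}{332} + \left(31 + \frac{195364}{25} + \frac{76908}{5}\right) \frac{1}{16345} = - \frac{2473}{332} + \frac{580679}{25} \cdot \frac{1}{16345} = - \frac{2473}{332} + \frac{580679}{408625} = - \frac{817744197}{135663500}$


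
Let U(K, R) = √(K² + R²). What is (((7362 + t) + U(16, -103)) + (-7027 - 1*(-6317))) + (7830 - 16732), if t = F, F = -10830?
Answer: -13080 + √10865 ≈ -12976.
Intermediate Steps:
t = -10830
(((7362 + t) + U(16, -103)) + (-7027 - 1*(-6317))) + (7830 - 16732) = (((7362 - 10830) + √(16² + (-103)²)) + (-7027 - 1*(-6317))) + (7830 - 16732) = ((-3468 + √(256 + 10609)) + (-7027 + 6317)) - 8902 = ((-3468 + √10865) - 710) - 8902 = (-4178 + √10865) - 8902 = -13080 + √10865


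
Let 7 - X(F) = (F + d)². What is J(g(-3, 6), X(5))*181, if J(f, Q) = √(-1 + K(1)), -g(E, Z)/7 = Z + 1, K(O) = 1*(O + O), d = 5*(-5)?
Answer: 181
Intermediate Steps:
d = -25
K(O) = 2*O (K(O) = 1*(2*O) = 2*O)
g(E, Z) = -7 - 7*Z (g(E, Z) = -7*(Z + 1) = -7*(1 + Z) = -7 - 7*Z)
X(F) = 7 - (-25 + F)² (X(F) = 7 - (F - 25)² = 7 - (-25 + F)²)
J(f, Q) = 1 (J(f, Q) = √(-1 + 2*1) = √(-1 + 2) = √1 = 1)
J(g(-3, 6), X(5))*181 = 1*181 = 181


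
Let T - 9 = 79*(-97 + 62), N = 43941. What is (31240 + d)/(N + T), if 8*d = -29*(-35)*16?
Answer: 6654/8237 ≈ 0.80782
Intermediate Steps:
d = 2030 (d = (-29*(-35)*16)/8 = (1015*16)/8 = (⅛)*16240 = 2030)
T = -2756 (T = 9 + 79*(-97 + 62) = 9 + 79*(-35) = 9 - 2765 = -2756)
(31240 + d)/(N + T) = (31240 + 2030)/(43941 - 2756) = 33270/41185 = 33270*(1/41185) = 6654/8237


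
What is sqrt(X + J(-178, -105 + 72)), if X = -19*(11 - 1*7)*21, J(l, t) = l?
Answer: I*sqrt(1774) ≈ 42.119*I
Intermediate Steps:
X = -1596 (X = -19*(11 - 7)*21 = -19*4*21 = -76*21 = -1596)
sqrt(X + J(-178, -105 + 72)) = sqrt(-1596 - 178) = sqrt(-1774) = I*sqrt(1774)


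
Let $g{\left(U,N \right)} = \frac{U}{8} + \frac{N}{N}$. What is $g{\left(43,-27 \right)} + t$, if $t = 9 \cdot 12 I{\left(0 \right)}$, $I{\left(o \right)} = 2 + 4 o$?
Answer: $\frac{1779}{8} \approx 222.38$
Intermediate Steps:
$g{\left(U,N \right)} = 1 + \frac{U}{8}$ ($g{\left(U,N \right)} = U \frac{1}{8} + 1 = \frac{U}{8} + 1 = 1 + \frac{U}{8}$)
$t = 216$ ($t = 9 \cdot 12 \left(2 + 4 \cdot 0\right) = 108 \left(2 + 0\right) = 108 \cdot 2 = 216$)
$g{\left(43,-27 \right)} + t = \left(1 + \frac{1}{8} \cdot 43\right) + 216 = \left(1 + \frac{43}{8}\right) + 216 = \frac{51}{8} + 216 = \frac{1779}{8}$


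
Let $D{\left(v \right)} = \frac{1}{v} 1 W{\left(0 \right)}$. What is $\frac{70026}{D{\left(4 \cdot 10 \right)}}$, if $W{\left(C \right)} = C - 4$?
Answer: $-700260$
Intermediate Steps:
$W{\left(C \right)} = -4 + C$
$D{\left(v \right)} = - \frac{4}{v}$ ($D{\left(v \right)} = \frac{1}{v} 1 \left(-4 + 0\right) = \frac{1}{v} \left(-4\right) = - \frac{4}{v}$)
$\frac{70026}{D{\left(4 \cdot 10 \right)}} = \frac{70026}{\left(-4\right) \frac{1}{4 \cdot 10}} = \frac{70026}{\left(-4\right) \frac{1}{40}} = \frac{70026}{- \frac{1}{10}} = 70026 \left(-10\right) = -700260$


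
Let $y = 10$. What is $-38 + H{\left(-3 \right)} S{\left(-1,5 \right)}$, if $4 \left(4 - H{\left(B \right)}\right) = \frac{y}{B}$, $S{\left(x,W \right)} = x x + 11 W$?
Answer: $\frac{698}{3} \approx 232.67$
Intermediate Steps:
$S{\left(x,W \right)} = x^{2} + 11 W$
$H{\left(B \right)} = 4 - \frac{5}{2 B}$ ($H{\left(B \right)} = 4 - \frac{10 \frac{1}{B}}{4} = 4 - \frac{5}{2 B}$)
$-38 + H{\left(-3 \right)} S{\left(-1,5 \right)} = -38 + \left(4 - \frac{5}{2 \left(-3\right)}\right) \left(\left(-1\right)^{2} + 11 \cdot 5\right) = -38 + \left(4 - - \frac{5}{6}\right) \left(1 + 55\right) = -38 + \left(4 + \frac{5}{6}\right) 56 = -38 + \frac{29}{6} \cdot 56 = -38 + \frac{812}{3} = \frac{698}{3}$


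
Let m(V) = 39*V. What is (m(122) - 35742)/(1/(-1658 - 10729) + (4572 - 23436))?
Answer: 383798808/233668369 ≈ 1.6425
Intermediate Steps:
(m(122) - 35742)/(1/(-1658 - 10729) + (4572 - 23436)) = (39*122 - 35742)/(1/(-1658 - 10729) + (4572 - 23436)) = (4758 - 35742)/(1/(-12387) - 18864) = -30984/(-1/12387 - 18864) = -30984/(-233668369/12387) = -30984*(-12387/233668369) = 383798808/233668369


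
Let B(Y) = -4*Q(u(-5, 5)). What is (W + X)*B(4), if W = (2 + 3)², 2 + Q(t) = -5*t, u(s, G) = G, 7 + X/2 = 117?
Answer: 26460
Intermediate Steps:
X = 220 (X = -14 + 2*117 = -14 + 234 = 220)
Q(t) = -2 - 5*t
B(Y) = 108 (B(Y) = -4*(-2 - 5*5) = -4*(-2 - 25) = -4*(-27) = 108)
W = 25 (W = 5² = 25)
(W + X)*B(4) = (25 + 220)*108 = 245*108 = 26460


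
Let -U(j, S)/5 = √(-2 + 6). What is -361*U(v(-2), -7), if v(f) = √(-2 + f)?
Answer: 3610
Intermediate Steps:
U(j, S) = -10 (U(j, S) = -5*√(-2 + 6) = -5*√4 = -5*2 = -10)
-361*U(v(-2), -7) = -361*(-10) = 3610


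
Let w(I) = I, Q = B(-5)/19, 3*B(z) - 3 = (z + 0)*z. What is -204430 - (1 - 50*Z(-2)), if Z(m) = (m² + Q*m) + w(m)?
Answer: -11649667/57 ≈ -2.0438e+5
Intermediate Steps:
B(z) = 1 + z²/3 (B(z) = 1 + ((z + 0)*z)/3 = 1 + (z*z)/3 = 1 + z²/3)
Q = 28/57 (Q = (1 + (⅓)*(-5)²)/19 = (1 + (⅓)*25)*(1/19) = (1 + 25/3)*(1/19) = (28/3)*(1/19) = 28/57 ≈ 0.49123)
Z(m) = m² + 85*m/57 (Z(m) = (m² + 28*m/57) + m = m² + 85*m/57)
-204430 - (1 - 50*Z(-2)) = -204430 - (1 - 50*(-2)*(85 + 57*(-2))/57) = -204430 - (1 - 50*(-2)*(85 - 114)/57) = -204430 - (1 - 50*(-2)*(-29)/57) = -204430 - (1 - 50*58/57) = -204430 - (1 - 2900/57) = -204430 - 1*(-2843/57) = -204430 + 2843/57 = -11649667/57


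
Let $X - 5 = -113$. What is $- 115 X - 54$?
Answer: $12366$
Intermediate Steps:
$X = -108$ ($X = 5 - 113 = -108$)
$- 115 X - 54 = \left(-115\right) \left(-108\right) - 54 = 12420 - 54 = 12366$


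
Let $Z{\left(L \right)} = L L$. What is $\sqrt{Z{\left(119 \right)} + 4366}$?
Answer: $\sqrt{18527} \approx 136.11$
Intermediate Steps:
$Z{\left(L \right)} = L^{2}$
$\sqrt{Z{\left(119 \right)} + 4366} = \sqrt{119^{2} + 4366} = \sqrt{14161 + 4366} = \sqrt{18527}$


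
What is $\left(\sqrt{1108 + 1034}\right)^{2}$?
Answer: $2142$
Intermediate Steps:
$\left(\sqrt{1108 + 1034}\right)^{2} = \left(\sqrt{2142}\right)^{2} = \left(3 \sqrt{238}\right)^{2} = 2142$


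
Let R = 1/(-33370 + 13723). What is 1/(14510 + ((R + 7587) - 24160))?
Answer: -19647/40531762 ≈ -0.00048473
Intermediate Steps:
R = -1/19647 (R = 1/(-19647) = -1/19647 ≈ -5.0898e-5)
1/(14510 + ((R + 7587) - 24160)) = 1/(14510 + ((-1/19647 + 7587) - 24160)) = 1/(14510 + (149061788/19647 - 24160)) = 1/(14510 - 325609732/19647) = 1/(-40531762/19647) = -19647/40531762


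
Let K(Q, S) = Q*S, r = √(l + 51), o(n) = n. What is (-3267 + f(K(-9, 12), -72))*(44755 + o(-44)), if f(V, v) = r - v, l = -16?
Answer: -142851645 + 44711*√35 ≈ -1.4259e+8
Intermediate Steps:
r = √35 (r = √(-16 + 51) = √35 ≈ 5.9161)
f(V, v) = √35 - v
(-3267 + f(K(-9, 12), -72))*(44755 + o(-44)) = (-3267 + (√35 - 1*(-72)))*(44755 - 44) = (-3267 + (√35 + 72))*44711 = (-3267 + (72 + √35))*44711 = (-3195 + √35)*44711 = -142851645 + 44711*√35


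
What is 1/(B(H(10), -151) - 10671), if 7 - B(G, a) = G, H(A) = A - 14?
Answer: -1/10660 ≈ -9.3809e-5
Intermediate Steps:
H(A) = -14 + A
B(G, a) = 7 - G
1/(B(H(10), -151) - 10671) = 1/((7 - (-14 + 10)) - 10671) = 1/((7 - 1*(-4)) - 10671) = 1/((7 + 4) - 10671) = 1/(11 - 10671) = 1/(-10660) = -1/10660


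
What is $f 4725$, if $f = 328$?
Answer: $1549800$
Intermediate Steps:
$f 4725 = 328 \cdot 4725 = 1549800$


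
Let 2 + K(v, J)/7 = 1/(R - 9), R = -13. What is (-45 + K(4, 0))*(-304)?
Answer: 198360/11 ≈ 18033.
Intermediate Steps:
K(v, J) = -315/22 (K(v, J) = -14 + 7/(-13 - 9) = -14 + 7/(-22) = -14 + 7*(-1/22) = -14 - 7/22 = -315/22)
(-45 + K(4, 0))*(-304) = (-45 - 315/22)*(-304) = -1305/22*(-304) = 198360/11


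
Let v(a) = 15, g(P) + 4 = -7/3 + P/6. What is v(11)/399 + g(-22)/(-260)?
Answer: 263/3458 ≈ 0.076056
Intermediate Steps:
g(P) = -19/3 + P/6 (g(P) = -4 + (-7/3 + P/6) = -19/3 + P/6)
v(11)/399 + g(-22)/(-260) = 15/399 + (-19/3 + (⅙)*(-22))/(-260) = 15*(1/399) + (-19/3 - 11/3)*(-1/260) = 5/133 - 10*(-1/260) = 5/133 + 1/26 = 263/3458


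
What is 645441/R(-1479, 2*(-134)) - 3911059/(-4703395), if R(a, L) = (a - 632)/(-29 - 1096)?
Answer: 3415242724964924/9928866845 ≈ 3.4397e+5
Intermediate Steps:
R(a, L) = 632/1125 - a/1125 (R(a, L) = (-632 + a)/(-1125) = (-632 + a)*(-1/1125) = 632/1125 - a/1125)
645441/R(-1479, 2*(-134)) - 3911059/(-4703395) = 645441/(632/1125 - 1/1125*(-1479)) - 3911059/(-4703395) = 645441/(632/1125 + 493/375) - 3911059*(-1/4703395) = 645441/(2111/1125) + 3911059/4703395 = 645441*(1125/2111) + 3911059/4703395 = 726121125/2111 + 3911059/4703395 = 3415242724964924/9928866845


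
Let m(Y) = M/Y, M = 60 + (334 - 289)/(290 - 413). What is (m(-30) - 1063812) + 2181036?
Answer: 91612205/82 ≈ 1.1172e+6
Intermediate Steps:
M = 2445/41 (M = 60 + 45/(-123) = 60 + 45*(-1/123) = 60 - 15/41 = 2445/41 ≈ 59.634)
m(Y) = 2445/(41*Y)
(m(-30) - 1063812) + 2181036 = ((2445/41)/(-30) - 1063812) + 2181036 = ((2445/41)*(-1/30) - 1063812) + 2181036 = (-163/82 - 1063812) + 2181036 = -87232747/82 + 2181036 = 91612205/82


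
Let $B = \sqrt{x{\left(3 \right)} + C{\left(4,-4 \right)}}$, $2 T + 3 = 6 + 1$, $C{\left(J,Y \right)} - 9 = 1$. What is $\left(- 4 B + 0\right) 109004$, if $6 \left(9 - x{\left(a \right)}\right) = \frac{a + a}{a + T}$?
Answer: $- \frac{436016 \sqrt{470}}{5} \approx -1.8905 \cdot 10^{6}$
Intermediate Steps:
$C{\left(J,Y \right)} = 10$ ($C{\left(J,Y \right)} = 9 + 1 = 10$)
$T = 2$ ($T = - \frac{3}{2} + \frac{6 + 1}{2} = - \frac{3}{2} + \frac{1}{2} \cdot 7 = - \frac{3}{2} + \frac{7}{2} = 2$)
$x{\left(a \right)} = 9 - \frac{a}{3 \left(2 + a\right)}$ ($x{\left(a \right)} = 9 - \frac{\left(a + a\right) \frac{1}{a + 2}}{6} = 9 - \frac{2 a \frac{1}{2 + a}}{6} = 9 - \frac{a}{3 \left(2 + a\right)}$)
$B = \frac{\sqrt{470}}{5}$ ($B = \sqrt{\frac{2 \left(27 + 13 \cdot 3\right)}{3 \left(2 + 3\right)} + 10} = \sqrt{\frac{2 \left(27 + 39\right)}{3 \cdot 5} + 10} = \sqrt{\frac{2}{3} \cdot \frac{1}{5} \cdot 66 + 10} = \sqrt{\frac{44}{5} + 10} = \sqrt{\frac{94}{5}} = \frac{\sqrt{470}}{5} \approx 4.3359$)
$\left(- 4 B + 0\right) 109004 = \left(- 4 \frac{\sqrt{470}}{5} + 0\right) 109004 = \left(- \frac{4 \sqrt{470}}{5} + 0\right) 109004 = - \frac{4 \sqrt{470}}{5} \cdot 109004 = - \frac{436016 \sqrt{470}}{5}$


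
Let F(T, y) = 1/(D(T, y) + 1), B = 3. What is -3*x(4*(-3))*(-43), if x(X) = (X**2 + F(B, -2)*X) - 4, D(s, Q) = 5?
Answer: 17802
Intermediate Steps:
F(T, y) = 1/6 (F(T, y) = 1/(5 + 1) = 1/6)
x(X) = -4 + X**2 + X/6 (x(X) = (X**2 + X/6) - 4 = -4 + X**2 + X/6)
-3*x(4*(-3))*(-43) = -3*(-4 + (4*(-3))**2 + (4*(-3))/6)*(-43) = -3*(-4 + (-12)**2 + (1/6)*(-12))*(-43) = -3*(-4 + 144 - 2)*(-43) = -3*138*(-43) = -414*(-43) = 17802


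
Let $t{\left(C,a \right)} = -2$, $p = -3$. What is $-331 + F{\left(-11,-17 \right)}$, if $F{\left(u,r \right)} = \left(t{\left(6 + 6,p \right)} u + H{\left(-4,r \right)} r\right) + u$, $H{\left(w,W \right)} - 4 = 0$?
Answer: $-388$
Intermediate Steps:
$H{\left(w,W \right)} = 4$ ($H{\left(w,W \right)} = 4 + 0 = 4$)
$F{\left(u,r \right)} = - u + 4 r$ ($F{\left(u,r \right)} = \left(- 2 u + 4 r\right) + u = - u + 4 r$)
$-331 + F{\left(-11,-17 \right)} = -331 + \left(\left(-1\right) \left(-11\right) + 4 \left(-17\right)\right) = -331 + \left(11 - 68\right) = -331 - 57 = -388$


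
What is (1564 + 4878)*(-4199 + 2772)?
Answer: -9192734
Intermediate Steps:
(1564 + 4878)*(-4199 + 2772) = 6442*(-1427) = -9192734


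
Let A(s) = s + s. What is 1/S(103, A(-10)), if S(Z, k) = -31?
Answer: -1/31 ≈ -0.032258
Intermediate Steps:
A(s) = 2*s
1/S(103, A(-10)) = 1/(-31) = -1/31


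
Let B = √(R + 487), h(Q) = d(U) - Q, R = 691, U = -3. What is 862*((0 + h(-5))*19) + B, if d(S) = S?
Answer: 32756 + √1178 ≈ 32790.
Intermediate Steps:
h(Q) = -3 - Q
B = √1178 (B = √(691 + 487) = √1178 ≈ 34.322)
862*((0 + h(-5))*19) + B = 862*((0 + (-3 - 1*(-5)))*19) + √1178 = 862*((0 + (-3 + 5))*19) + √1178 = 862*((0 + 2)*19) + √1178 = 862*(2*19) + √1178 = 862*38 + √1178 = 32756 + √1178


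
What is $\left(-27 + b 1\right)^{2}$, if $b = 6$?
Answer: $441$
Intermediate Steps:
$\left(-27 + b 1\right)^{2} = \left(-27 + 6 \cdot 1\right)^{2} = \left(-27 + 6\right)^{2} = \left(-21\right)^{2} = 441$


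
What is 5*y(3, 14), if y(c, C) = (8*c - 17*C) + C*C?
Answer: -90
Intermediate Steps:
y(c, C) = C² - 17*C + 8*c (y(c, C) = (-17*C + 8*c) + C² = C² - 17*C + 8*c)
5*y(3, 14) = 5*(14² - 17*14 + 8*3) = 5*(196 - 238 + 24) = 5*(-18) = -90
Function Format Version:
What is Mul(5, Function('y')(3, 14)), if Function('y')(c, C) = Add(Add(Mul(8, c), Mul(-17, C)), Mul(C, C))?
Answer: -90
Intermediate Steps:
Function('y')(c, C) = Add(Pow(C, 2), Mul(-17, C), Mul(8, c)) (Function('y')(c, C) = Add(Add(Mul(-17, C), Mul(8, c)), Pow(C, 2)) = Add(Pow(C, 2), Mul(-17, C), Mul(8, c)))
Mul(5, Function('y')(3, 14)) = Mul(5, Add(Pow(14, 2), Mul(-17, 14), Mul(8, 3))) = Mul(5, Add(196, -238, 24)) = Mul(5, -18) = -90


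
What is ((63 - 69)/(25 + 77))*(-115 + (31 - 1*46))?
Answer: 130/17 ≈ 7.6471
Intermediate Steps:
((63 - 69)/(25 + 77))*(-115 + (31 - 1*46)) = (-6/102)*(-115 + (31 - 46)) = (-6*1/102)*(-115 - 15) = -1/17*(-130) = 130/17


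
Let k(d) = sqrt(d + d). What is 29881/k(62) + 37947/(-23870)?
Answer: -5421/3410 + 29881*sqrt(31)/62 ≈ 2681.8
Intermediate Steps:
k(d) = sqrt(2)*sqrt(d) (k(d) = sqrt(2*d) = sqrt(2)*sqrt(d))
29881/k(62) + 37947/(-23870) = 29881/((sqrt(2)*sqrt(62))) + 37947/(-23870) = 29881/((2*sqrt(31))) + 37947*(-1/23870) = 29881*(sqrt(31)/62) - 5421/3410 = 29881*sqrt(31)/62 - 5421/3410 = -5421/3410 + 29881*sqrt(31)/62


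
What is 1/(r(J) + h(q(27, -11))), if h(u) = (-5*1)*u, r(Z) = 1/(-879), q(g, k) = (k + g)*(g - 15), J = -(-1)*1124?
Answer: -879/843841 ≈ -0.0010417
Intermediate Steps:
J = 1124 (J = -1*(-1124) = 1124)
q(g, k) = (-15 + g)*(g + k) (q(g, k) = (g + k)*(-15 + g) = (-15 + g)*(g + k))
r(Z) = -1/879
h(u) = -5*u
1/(r(J) + h(q(27, -11))) = 1/(-1/879 - 5*(27² - 15*27 - 15*(-11) + 27*(-11))) = 1/(-1/879 - 5*(729 - 405 + 165 - 297)) = 1/(-1/879 - 5*192) = 1/(-1/879 - 960) = 1/(-843841/879) = -879/843841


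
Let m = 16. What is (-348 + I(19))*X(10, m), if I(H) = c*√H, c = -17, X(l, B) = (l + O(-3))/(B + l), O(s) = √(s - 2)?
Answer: -(10 + I*√5)*(348 + 17*√19)/26 ≈ -162.35 - 36.302*I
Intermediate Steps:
O(s) = √(-2 + s)
X(l, B) = (l + I*√5)/(B + l) (X(l, B) = (l + √(-2 - 3))/(B + l) = (l + √(-5))/(B + l) = (l + I*√5)/(B + l))
I(H) = -17*√H
(-348 + I(19))*X(10, m) = (-348 - 17*√19)*((10 + I*√5)/(16 + 10)) = (-348 - 17*√19)*((10 + I*√5)/26) = (-348 - 17*√19)*(5/13 + I*√5/26)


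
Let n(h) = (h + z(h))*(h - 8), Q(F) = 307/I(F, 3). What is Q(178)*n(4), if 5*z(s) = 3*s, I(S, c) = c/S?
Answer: -6994688/15 ≈ -4.6631e+5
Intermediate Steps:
z(s) = 3*s/5 (z(s) = (3*s)/5 = 3*s/5)
Q(F) = 307*F/3 (Q(F) = 307/((3/F)) = 307*(F/3) = 307*F/3)
n(h) = 8*h*(-8 + h)/5 (n(h) = (h + 3*h/5)*(h - 8) = (8*h/5)*(-8 + h) = 8*h*(-8 + h)/5)
Q(178)*n(4) = ((307/3)*178)*((8/5)*4*(-8 + 4)) = 54646*((8/5)*4*(-4))/3 = (54646/3)*(-128/5) = -6994688/15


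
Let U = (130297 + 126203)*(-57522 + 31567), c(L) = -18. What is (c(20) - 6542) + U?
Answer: -6657464060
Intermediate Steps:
U = -6657457500 (U = 256500*(-25955) = -6657457500)
(c(20) - 6542) + U = (-18 - 6542) - 6657457500 = -6560 - 6657457500 = -6657464060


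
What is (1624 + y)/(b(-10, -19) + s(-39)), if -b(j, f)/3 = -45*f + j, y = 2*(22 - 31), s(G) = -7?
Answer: -803/1271 ≈ -0.63179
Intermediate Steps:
y = -18 (y = 2*(-9) = -18)
b(j, f) = -3*j + 135*f (b(j, f) = -3*(-45*f + j) = -3*(j - 45*f) = -3*j + 135*f)
(1624 + y)/(b(-10, -19) + s(-39)) = (1624 - 18)/((-3*(-10) + 135*(-19)) - 7) = 1606/((30 - 2565) - 7) = 1606/(-2535 - 7) = 1606/(-2542) = 1606*(-1/2542) = -803/1271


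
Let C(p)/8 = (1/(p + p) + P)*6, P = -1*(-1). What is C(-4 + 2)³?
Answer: 46656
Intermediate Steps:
P = 1
C(p) = 48 + 24/p (C(p) = 8*((1/(p + p) + 1)*6) = 8*((1/(2*p) + 1)*6) = 8*((1 + 1/(2*p))*6) = 8*(6 + 3/p) = 48 + 24/p)
C(-4 + 2)³ = (48 + 24/(-4 + 2))³ = (48 + 24/(-2))³ = (48 + 24*(-½))³ = (48 - 12)³ = 36³ = 46656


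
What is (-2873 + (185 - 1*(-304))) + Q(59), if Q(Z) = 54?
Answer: -2330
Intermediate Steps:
(-2873 + (185 - 1*(-304))) + Q(59) = (-2873 + (185 - 1*(-304))) + 54 = (-2873 + (185 + 304)) + 54 = (-2873 + 489) + 54 = -2384 + 54 = -2330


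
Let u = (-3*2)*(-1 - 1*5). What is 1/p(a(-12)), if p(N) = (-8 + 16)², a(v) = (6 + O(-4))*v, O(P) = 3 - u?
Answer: 1/64 ≈ 0.015625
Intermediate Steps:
u = 36 (u = -6*(-1 - 5) = -6*(-6) = 36)
O(P) = -33 (O(P) = 3 - 1*36 = 3 - 36 = -33)
a(v) = -27*v (a(v) = (6 - 33)*v = -27*v)
p(N) = 64 (p(N) = 8² = 64)
1/p(a(-12)) = 1/64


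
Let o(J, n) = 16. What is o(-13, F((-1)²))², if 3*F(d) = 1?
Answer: 256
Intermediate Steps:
F(d) = ⅓ (F(d) = (⅓)*1 = ⅓)
o(-13, F((-1)²))² = 16² = 256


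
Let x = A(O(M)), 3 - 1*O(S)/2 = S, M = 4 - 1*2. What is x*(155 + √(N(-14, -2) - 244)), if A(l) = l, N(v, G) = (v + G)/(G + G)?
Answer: 310 + 8*I*√15 ≈ 310.0 + 30.984*I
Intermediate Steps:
N(v, G) = (G + v)/(2*G) (N(v, G) = (G + v)/((2*G)) = (G + v)*(1/(2*G)) = (G + v)/(2*G))
M = 2 (M = 4 - 2 = 2)
O(S) = 6 - 2*S
x = 2 (x = 6 - 2*2 = 6 - 4 = 2)
x*(155 + √(N(-14, -2) - 244)) = 2*(155 + √((½)*(-2 - 14)/(-2) - 244)) = 2*(155 + √((½)*(-½)*(-16) - 244)) = 2*(155 + √(4 - 244)) = 2*(155 + √(-240)) = 2*(155 + 4*I*√15) = 310 + 8*I*√15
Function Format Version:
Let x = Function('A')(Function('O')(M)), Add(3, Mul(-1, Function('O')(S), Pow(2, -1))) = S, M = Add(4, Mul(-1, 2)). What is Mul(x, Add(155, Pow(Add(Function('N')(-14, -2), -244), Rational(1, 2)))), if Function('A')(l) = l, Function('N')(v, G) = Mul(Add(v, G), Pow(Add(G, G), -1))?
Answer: Add(310, Mul(8, I, Pow(15, Rational(1, 2)))) ≈ Add(310.00, Mul(30.984, I))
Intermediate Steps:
Function('N')(v, G) = Mul(Rational(1, 2), Pow(G, -1), Add(G, v)) (Function('N')(v, G) = Mul(Add(G, v), Pow(Mul(2, G), -1)) = Mul(Add(G, v), Mul(Rational(1, 2), Pow(G, -1))) = Mul(Rational(1, 2), Pow(G, -1), Add(G, v)))
M = 2 (M = Add(4, -2) = 2)
Function('O')(S) = Add(6, Mul(-2, S))
x = 2 (x = Add(6, Mul(-2, 2)) = Add(6, -4) = 2)
Mul(x, Add(155, Pow(Add(Function('N')(-14, -2), -244), Rational(1, 2)))) = Mul(2, Add(155, Pow(Add(Mul(Rational(1, 2), Pow(-2, -1), Add(-2, -14)), -244), Rational(1, 2)))) = Mul(2, Add(155, Pow(Add(Mul(Rational(1, 2), Rational(-1, 2), -16), -244), Rational(1, 2)))) = Mul(2, Add(155, Pow(Add(4, -244), Rational(1, 2)))) = Mul(2, Add(155, Pow(-240, Rational(1, 2)))) = Mul(2, Add(155, Mul(4, I, Pow(15, Rational(1, 2))))) = Add(310, Mul(8, I, Pow(15, Rational(1, 2))))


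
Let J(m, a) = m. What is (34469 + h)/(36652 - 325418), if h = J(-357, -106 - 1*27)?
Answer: -17056/144383 ≈ -0.11813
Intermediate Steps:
h = -357
(34469 + h)/(36652 - 325418) = (34469 - 357)/(36652 - 325418) = 34112/(-288766) = 34112*(-1/288766) = -17056/144383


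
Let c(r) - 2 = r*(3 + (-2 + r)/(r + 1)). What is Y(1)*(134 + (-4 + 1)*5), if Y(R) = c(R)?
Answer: 1071/2 ≈ 535.50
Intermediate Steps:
c(r) = 2 + r*(3 + (-2 + r)/(1 + r)) (c(r) = 2 + r*(3 + (-2 + r)/(r + 1)) = 2 + r*(3 + (-2 + r)/(1 + r)))
Y(R) = (2 + 3*R + 4*R²)/(1 + R)
Y(1)*(134 + (-4 + 1)*5) = ((2 + 3*1 + 4*1²)/(1 + 1))*(134 + (-4 + 1)*5) = ((2 + 3 + 4*1)/2)*(134 - 3*5) = ((2 + 3 + 4)/2)*(134 - 15) = ((½)*9)*119 = (9/2)*119 = 1071/2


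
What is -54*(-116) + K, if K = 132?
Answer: 6396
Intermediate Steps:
-54*(-116) + K = -54*(-116) + 132 = 6264 + 132 = 6396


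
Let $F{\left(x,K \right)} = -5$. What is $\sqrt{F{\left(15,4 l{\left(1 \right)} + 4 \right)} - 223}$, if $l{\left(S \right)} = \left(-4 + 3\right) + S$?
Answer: $2 i \sqrt{57} \approx 15.1 i$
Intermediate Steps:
$l{\left(S \right)} = -1 + S$
$\sqrt{F{\left(15,4 l{\left(1 \right)} + 4 \right)} - 223} = \sqrt{-5 - 223} = \sqrt{-228} = 2 i \sqrt{57}$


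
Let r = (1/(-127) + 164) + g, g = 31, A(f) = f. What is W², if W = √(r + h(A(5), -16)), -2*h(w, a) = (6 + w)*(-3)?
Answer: 53719/254 ≈ 211.49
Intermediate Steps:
h(w, a) = 9 + 3*w/2 (h(w, a) = -(6 + w)*(-3)/2 = -(-18 - 3*w)/2 = 9 + 3*w/2)
r = 24764/127 (r = (1/(-127) + 164) + 31 = (-1/127 + 164) + 31 = 20827/127 + 31 = 24764/127 ≈ 194.99)
W = √13644626/254 (W = √(24764/127 + (9 + (3/2)*5)) = √(24764/127 + (9 + 15/2)) = √(24764/127 + 33/2) = √(53719/254) = √13644626/254 ≈ 14.543)
W² = (√13644626/254)² = 53719/254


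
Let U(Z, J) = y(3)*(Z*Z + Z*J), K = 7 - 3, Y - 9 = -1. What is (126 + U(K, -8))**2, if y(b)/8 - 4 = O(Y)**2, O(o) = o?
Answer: 73582084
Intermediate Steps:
Y = 8 (Y = 9 - 1 = 8)
K = 4
y(b) = 544 (y(b) = 32 + 8*8**2 = 32 + 8*64 = 32 + 512 = 544)
U(Z, J) = 544*Z**2 + 544*J*Z (U(Z, J) = 544*(Z*Z + Z*J) = 544*(Z**2 + J*Z) = 544*Z**2 + 544*J*Z)
(126 + U(K, -8))**2 = (126 + 544*4*(-8 + 4))**2 = (126 + 544*4*(-4))**2 = (126 - 8704)**2 = (-8578)**2 = 73582084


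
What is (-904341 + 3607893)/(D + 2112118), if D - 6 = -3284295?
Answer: -2703552/1172171 ≈ -2.3064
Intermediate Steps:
D = -3284289 (D = 6 - 3284295 = -3284289)
(-904341 + 3607893)/(D + 2112118) = (-904341 + 3607893)/(-3284289 + 2112118) = 2703552/(-1172171) = 2703552*(-1/1172171) = -2703552/1172171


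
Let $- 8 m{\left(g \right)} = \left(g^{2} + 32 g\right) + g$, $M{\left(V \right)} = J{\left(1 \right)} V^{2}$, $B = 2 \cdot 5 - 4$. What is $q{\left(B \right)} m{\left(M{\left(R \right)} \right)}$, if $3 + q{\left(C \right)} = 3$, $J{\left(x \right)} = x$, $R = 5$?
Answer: $0$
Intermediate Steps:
$B = 6$ ($B = 10 - 4 = 6$)
$q{\left(C \right)} = 0$ ($q{\left(C \right)} = -3 + 3 = 0$)
$M{\left(V \right)} = V^{2}$ ($M{\left(V \right)} = 1 V^{2} = V^{2}$)
$m{\left(g \right)} = - \frac{33 g}{8} - \frac{g^{2}}{8}$ ($m{\left(g \right)} = - \frac{\left(g^{2} + 32 g\right) + g}{8} = - \frac{g^{2} + 33 g}{8} = - \frac{33 g}{8} - \frac{g^{2}}{8}$)
$q{\left(B \right)} m{\left(M{\left(R \right)} \right)} = 0 \left(- \frac{5^{2} \left(33 + 5^{2}\right)}{8}\right) = 0 \left(\left(- \frac{1}{8}\right) 25 \left(33 + 25\right)\right) = 0 \left(\left(- \frac{1}{8}\right) 25 \cdot 58\right) = 0 \left(- \frac{725}{4}\right) = 0$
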